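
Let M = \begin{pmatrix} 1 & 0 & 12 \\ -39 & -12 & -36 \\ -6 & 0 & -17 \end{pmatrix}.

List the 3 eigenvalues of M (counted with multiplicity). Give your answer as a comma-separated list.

-12, -11, -5

The characteristic polynomial is p(μ) = det(μI - M).
Expanding the 3×3 determinant: p(μ) = μ^3 + 28μ^2 + 247μ + 660.
Rational-root test: μ = -5 gives p(-5) = 0.
Dividing by (μ + 5) leaves μ^2 + 23μ + 132.
The quadratic factors as (μ + 12)·(μ + 11).
Eigenvalues: -12, -11, -5.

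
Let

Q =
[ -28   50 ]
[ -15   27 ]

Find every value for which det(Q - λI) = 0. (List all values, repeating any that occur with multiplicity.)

-3, 2

det(Q - lambda·I) = (-28 - lambda)(27 - lambda) - (50)·(-15) = lambda^2 + lambda - 6.
This factors as (lambda + 3)·(lambda - 2) = 0.
Eigenvalues: -3, 2.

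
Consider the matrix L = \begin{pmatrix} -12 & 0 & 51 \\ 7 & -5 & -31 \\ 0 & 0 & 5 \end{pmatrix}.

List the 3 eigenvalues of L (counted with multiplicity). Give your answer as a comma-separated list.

-12, -5, 5

Compute the characteristic polynomial p(lambda) = det(lambda·I - L).
Cofactor expansion gives p(lambda) = lambda^3 + 12·lambda^2 - 25·lambda - 300.
Rational-root test: lambda = -5 gives p(-5) = 0.
Factor out (lambda + 5): p(lambda) = (lambda + 5)·(lambda^2 + 7·lambda - 60).
The quadratic factors as (lambda + 12)·(lambda - 5).
Eigenvalues: -12, -5, 5.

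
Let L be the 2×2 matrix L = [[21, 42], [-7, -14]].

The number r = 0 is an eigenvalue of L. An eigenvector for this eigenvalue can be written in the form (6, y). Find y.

We need (L)v = 0.
L = [[21, 42], [-7, -14]].
Row 1: (21)·6 + (42)·y = 0
Row 2: (-7)·6 + (-14)·y = 0
Solving gives y = -3.
Check: L·(6, -3) = (0, 0) = 0·(6, -3).

-3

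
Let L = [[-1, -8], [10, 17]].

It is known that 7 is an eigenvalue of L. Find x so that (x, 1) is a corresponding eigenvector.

We need (L - 7I)v = 0.
L - 7I = [[-8, -8], [10, 10]].
Row 1: (-8)·x + (-8)·1 = 0
Row 2: (10)·x + (10)·1 = 0
Solving gives x = -1.
Check: L·(-1, 1) = (-7, 7) = 7·(-1, 1).

-1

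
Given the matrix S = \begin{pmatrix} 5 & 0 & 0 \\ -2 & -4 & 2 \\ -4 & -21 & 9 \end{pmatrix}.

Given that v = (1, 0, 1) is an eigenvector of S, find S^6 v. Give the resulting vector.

(15625, 0, 15625)

First find the eigenvalue: Sv = (5, 0, 5) = 5·(1, 0, 1), so λ = 5.
Then S^6 v = λ^6·v = 5^6·(1, 0, 1) = 15625·(1, 0, 1) = (15625, 0, 15625).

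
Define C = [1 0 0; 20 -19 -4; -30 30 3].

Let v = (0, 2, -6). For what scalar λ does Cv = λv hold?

-7

Compute Cv: C·(0, 2, -6) = (0, -14, 42).
Since Cv = λv, compare component 2: -14 = λ·2, so λ = -7.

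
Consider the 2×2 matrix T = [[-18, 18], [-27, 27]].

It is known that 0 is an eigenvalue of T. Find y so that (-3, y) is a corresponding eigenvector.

We need (T)v = 0.
T = [[-18, 18], [-27, 27]].
Row 1: (-18)·-3 + (18)·y = 0
Row 2: (-27)·-3 + (27)·y = 0
Solving gives y = -3.
Check: T·(-3, -3) = (0, 0) = 0·(-3, -3).

-3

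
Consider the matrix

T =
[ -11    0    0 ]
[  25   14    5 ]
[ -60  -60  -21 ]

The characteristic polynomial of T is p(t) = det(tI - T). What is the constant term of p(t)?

p(t) = t^3 + 18t^2 + 83t + 66.
The constant term is 66.

66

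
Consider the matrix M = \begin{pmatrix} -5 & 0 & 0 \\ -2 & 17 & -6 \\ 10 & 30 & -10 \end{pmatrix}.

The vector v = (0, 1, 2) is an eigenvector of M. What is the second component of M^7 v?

First find the eigenvalue: Mv = (0, 5, 10) = 5·(0, 1, 2), so λ = 5.
Then M^7 v = λ^7·v = 5^7·(0, 1, 2) = 78125·(0, 1, 2) = (0, 78125, 156250).

78125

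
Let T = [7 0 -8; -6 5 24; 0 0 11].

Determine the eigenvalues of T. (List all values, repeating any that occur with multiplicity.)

5, 7, 11

The characteristic polynomial is p(s) = det(sI - T).
Expanding along the first row, p(s) = s^3 - 23s^2 + 167s - 385.
Try s = 5: p(5) = 0, so 5 is a root.
Dividing by (s - 5) leaves s^2 - 18s + 77.
The quadratic factors as (s - 7)·(s - 11).
Eigenvalues: 5, 7, 11.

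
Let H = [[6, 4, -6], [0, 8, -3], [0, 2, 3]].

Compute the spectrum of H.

The characteristic polynomial is p(r) = det(rI - H).
Expanding the 3×3 determinant: p(r) = r^3 - 17r^2 + 96r - 180.
Since p(5) = 0, r = 5 is a root.
Dividing by (r - 5) leaves r^2 - 12r + 36.
The quadratic factor is (r - 6)^2.
Eigenvalues: 5, 6, 6.

5, 6, 6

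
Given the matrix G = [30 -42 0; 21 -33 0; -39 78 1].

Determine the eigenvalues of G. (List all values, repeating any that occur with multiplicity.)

-12, 1, 9

The characteristic polynomial is p(μ) = det(μI - G).
Expanding along the first row, p(μ) = μ^3 + 2μ^2 - 111μ + 108.
Rational-root test: μ = 9 gives p(9) = 0.
Dividing by (μ - 9) leaves μ^2 + 11μ - 12.
The quadratic factors as (μ + 12)·(μ - 1).
Eigenvalues: -12, 1, 9.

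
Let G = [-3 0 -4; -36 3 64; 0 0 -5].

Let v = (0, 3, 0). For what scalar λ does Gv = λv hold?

Compute Gv: G·(0, 3, 0) = (0, 9, 0).
Since Gv = λv, compare component 2: 9 = λ·3, so λ = 3.

3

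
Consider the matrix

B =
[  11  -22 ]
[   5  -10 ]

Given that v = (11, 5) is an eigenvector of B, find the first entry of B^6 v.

First find the eigenvalue: Bv = (11, 5) = 1·(11, 5), so λ = 1.
Then B^6 v = λ^6·v = 1^6·(11, 5) = 1·(11, 5) = (11, 5).

11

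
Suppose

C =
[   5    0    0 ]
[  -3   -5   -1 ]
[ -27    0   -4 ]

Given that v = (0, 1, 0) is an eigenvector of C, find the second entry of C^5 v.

First find the eigenvalue: Cv = (0, -5, 0) = -5·(0, 1, 0), so λ = -5.
Then C^5 v = λ^5·v = (-5)^5·(0, 1, 0) = -3125·(0, 1, 0) = (0, -3125, 0).

-3125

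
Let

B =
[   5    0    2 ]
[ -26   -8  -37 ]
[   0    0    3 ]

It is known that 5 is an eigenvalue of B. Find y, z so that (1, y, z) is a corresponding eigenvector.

-2, 0

We need (B - 5I)v = 0.
B - 5I = [[0, 0, 2], [-26, -13, -37], [0, 0, -2]].
Row 1: (0)·1 + (0)·y + (2)·z = 0
Row 2: (-26)·1 + (-13)·y + (-37)·z = 0
Row 3: (0)·1 + (0)·y + (-2)·z = 0
Solving gives y = -2, z = 0.
Check: B·(1, -2, 0) = (5, -10, 0) = 5·(1, -2, 0).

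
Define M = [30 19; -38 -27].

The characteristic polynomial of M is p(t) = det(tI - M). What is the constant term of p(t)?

p(t) = t^2 - 3t - 88.
The constant term is -88.

-88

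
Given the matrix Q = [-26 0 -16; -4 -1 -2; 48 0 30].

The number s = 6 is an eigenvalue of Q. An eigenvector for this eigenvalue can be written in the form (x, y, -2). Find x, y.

1, 0

We need (Q - 6I)v = 0.
Q - 6I = [[-32, 0, -16], [-4, -7, -2], [48, 0, 24]].
Row 1: (-32)·x + (0)·y + (-16)·-2 = 0
Row 2: (-4)·x + (-7)·y + (-2)·-2 = 0
Row 3: (48)·x + (0)·y + (24)·-2 = 0
Solving gives x = 1, y = 0.
Check: Q·(1, 0, -2) = (6, 0, -12) = 6·(1, 0, -2).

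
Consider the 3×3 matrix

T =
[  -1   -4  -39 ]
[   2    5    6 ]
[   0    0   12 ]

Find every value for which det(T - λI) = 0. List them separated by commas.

1, 3, 12

The characteristic polynomial is p(r) = det(rI - T).
Expanding the 3×3 determinant: p(r) = r^3 - 16r^2 + 51r - 36.
Since p(12) = 0, r = 12 is a root.
Factor out (r - 12): p(r) = (r - 12)·(r^2 - 4r + 3).
The quadratic factors as (r - 1)·(r - 3).
Eigenvalues: 1, 3, 12.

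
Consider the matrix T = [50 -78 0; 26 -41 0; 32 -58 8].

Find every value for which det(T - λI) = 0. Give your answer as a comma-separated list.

Set up det(μI - T) = 0.
Expanding along the first row, p(μ) = μ^3 - 17μ^2 + 50μ + 176.
Since p(11) = 0, μ = 11 is a root.
Factor out (μ - 11): p(μ) = (μ - 11)·(μ^2 - 6μ - 16).
The quadratic factors as (μ + 2)·(μ - 8).
Eigenvalues: -2, 8, 11.

-2, 8, 11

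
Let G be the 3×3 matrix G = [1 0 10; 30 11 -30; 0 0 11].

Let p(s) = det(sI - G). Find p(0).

-121

p(0) = det(0·I − G) = det(−G) = (−1)^3·det(G).
det(G) = 121, so p(0) = -121.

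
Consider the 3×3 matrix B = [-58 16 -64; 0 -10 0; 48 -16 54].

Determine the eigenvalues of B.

Compute the characteristic polynomial p(λ) = det(λI - B).
Expanding along the first row, p(λ) = λ^3 + 14λ^2 - 20λ - 600.
Since p(6) = 0, λ = 6 is a root.
Dividing by (λ - 6) leaves λ^2 + 20λ + 100.
The quadratic factor is (λ + 10)^2.
Eigenvalues: -10, -10, 6.

-10, -10, 6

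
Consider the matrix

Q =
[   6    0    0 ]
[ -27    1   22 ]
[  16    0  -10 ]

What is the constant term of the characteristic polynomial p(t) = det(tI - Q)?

60

p(0) = det(0·I − Q) = det(−Q) = (−1)^3·det(Q).
det(Q) = -60, so p(0) = 60.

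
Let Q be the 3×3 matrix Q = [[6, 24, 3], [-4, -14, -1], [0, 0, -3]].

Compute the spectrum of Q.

Compute the characteristic polynomial p(r) = det(rI - Q).
Cofactor expansion gives p(r) = r^3 + 11r^2 + 36r + 36.
Try r = -6: p(-6) = 0, so -6 is a root.
Factor out (r + 6): p(r) = (r + 6)·(r^2 + 5r + 6).
The quadratic factors as (r + 3)·(r + 2).
Eigenvalues: -6, -3, -2.

-6, -3, -2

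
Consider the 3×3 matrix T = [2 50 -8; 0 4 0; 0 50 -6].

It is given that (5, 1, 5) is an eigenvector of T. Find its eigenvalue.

4

Compute Tv: T·(5, 1, 5) = (20, 4, 20).
Since Tv = λv, compare component 1: 20 = λ·5, so λ = 4.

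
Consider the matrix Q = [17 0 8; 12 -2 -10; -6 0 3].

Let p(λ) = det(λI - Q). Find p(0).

p(0) = det(0·I − Q) = det(−Q) = (−1)^3·det(Q).
det(Q) = -198, so p(0) = 198.

198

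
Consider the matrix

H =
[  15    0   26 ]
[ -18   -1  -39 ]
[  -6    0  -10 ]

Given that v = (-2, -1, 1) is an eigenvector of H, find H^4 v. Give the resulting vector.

First find the eigenvalue: Hv = (-4, -2, 2) = 2·(-2, -1, 1), so λ = 2.
Then H^4 v = λ^4·v = 2^4·(-2, -1, 1) = 16·(-2, -1, 1) = (-32, -16, 16).

(-32, -16, 16)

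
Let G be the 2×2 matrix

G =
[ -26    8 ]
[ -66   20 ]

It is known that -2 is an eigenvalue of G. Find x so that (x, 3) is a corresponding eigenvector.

1

We need (G + 2I)v = 0.
G + 2I = [[-24, 8], [-66, 22]].
Row 1: (-24)·x + (8)·3 = 0
Row 2: (-66)·x + (22)·3 = 0
Solving gives x = 1.
Check: G·(1, 3) = (-2, -6) = -2·(1, 3).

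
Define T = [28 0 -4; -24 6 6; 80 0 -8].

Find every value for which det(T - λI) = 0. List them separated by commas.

Compute the characteristic polynomial p(r) = det(rI - T).
Cofactor expansion gives p(r) = r^3 - 26r^2 + 216r - 576.
Since p(12) = 0, r = 12 is a root.
Dividing by (r - 12) leaves r^2 - 14r + 48.
The quadratic factors as (r - 6)·(r - 8).
Eigenvalues: 6, 8, 12.

6, 8, 12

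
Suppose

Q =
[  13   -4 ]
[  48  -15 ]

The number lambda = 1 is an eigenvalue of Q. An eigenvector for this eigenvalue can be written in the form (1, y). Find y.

3

We need (Q - 1I)v = 0.
Q - 1I = [[12, -4], [48, -16]].
Row 1: (12)·1 + (-4)·y = 0
Row 2: (48)·1 + (-16)·y = 0
Solving gives y = 3.
Check: Q·(1, 3) = (1, 3) = 1·(1, 3).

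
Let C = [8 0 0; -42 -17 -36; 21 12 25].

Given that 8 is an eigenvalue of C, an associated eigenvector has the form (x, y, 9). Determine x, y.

3, -18

We need (C - 8I)v = 0.
C - 8I = [[0, 0, 0], [-42, -25, -36], [21, 12, 17]].
Row 1: (0)·x + (0)·y + (0)·9 = 0
Row 2: (-42)·x + (-25)·y + (-36)·9 = 0
Row 3: (21)·x + (12)·y + (17)·9 = 0
Solving gives x = 3, y = -18.
Check: C·(3, -18, 9) = (24, -144, 72) = 8·(3, -18, 9).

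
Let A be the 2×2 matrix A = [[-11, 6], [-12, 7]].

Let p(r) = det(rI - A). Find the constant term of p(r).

p(r) = r^2 + 4r - 5.
The constant term is -5.

-5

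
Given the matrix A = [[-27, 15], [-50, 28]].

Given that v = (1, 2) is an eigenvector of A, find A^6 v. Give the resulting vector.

First find the eigenvalue: Av = (3, 6) = 3·(1, 2), so λ = 3.
Then A^6 v = λ^6·v = 3^6·(1, 2) = 729·(1, 2) = (729, 1458).

(729, 1458)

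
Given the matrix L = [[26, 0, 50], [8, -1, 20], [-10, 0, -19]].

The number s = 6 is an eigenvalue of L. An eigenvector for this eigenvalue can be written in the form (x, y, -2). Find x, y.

We need (L - 6I)v = 0.
L - 6I = [[20, 0, 50], [8, -7, 20], [-10, 0, -25]].
Row 1: (20)·x + (0)·y + (50)·-2 = 0
Row 2: (8)·x + (-7)·y + (20)·-2 = 0
Row 3: (-10)·x + (0)·y + (-25)·-2 = 0
Solving gives x = 5, y = 0.
Check: L·(5, 0, -2) = (30, 0, -12) = 6·(5, 0, -2).

5, 0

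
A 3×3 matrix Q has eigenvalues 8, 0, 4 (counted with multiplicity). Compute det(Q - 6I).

24

If Q has eigenvalues 8, 0, 4, then Q - 6I has eigenvalues 2, -6, -2.
det(Q - 6I) = (2) · (-6) · (-2) = 24.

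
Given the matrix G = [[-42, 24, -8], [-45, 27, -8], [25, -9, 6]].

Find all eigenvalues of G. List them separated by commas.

-10, -2, 3

The characteristic polynomial is p(lambda) = det(lambda·I - G).
Expanding the 3×3 determinant: p(lambda) = lambda^3 + 9·lambda^2 - 16·lambda - 60.
Try lambda = -2: p(-2) = 0, so -2 is a root.
Factor out (lambda + 2): p(lambda) = (lambda + 2)·(lambda^2 + 7·lambda - 30).
The quadratic factors as (lambda + 10)·(lambda - 3).
Eigenvalues: -10, -2, 3.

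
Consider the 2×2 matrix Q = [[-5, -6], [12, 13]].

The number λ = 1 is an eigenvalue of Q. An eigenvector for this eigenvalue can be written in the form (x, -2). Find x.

We need (Q - 1I)v = 0.
Q - 1I = [[-6, -6], [12, 12]].
Row 1: (-6)·x + (-6)·-2 = 0
Row 2: (12)·x + (12)·-2 = 0
Solving gives x = 2.
Check: Q·(2, -2) = (2, -2) = 1·(2, -2).

2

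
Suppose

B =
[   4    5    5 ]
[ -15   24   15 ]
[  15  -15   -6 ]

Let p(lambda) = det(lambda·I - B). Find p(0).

p(0) = det(0·I − B) = det(−B) = (−1)^3·det(B).
det(B) = 324, so p(0) = -324.

-324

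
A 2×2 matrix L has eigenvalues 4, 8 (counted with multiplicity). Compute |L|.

det(L) is the product of the eigenvalues: (4) · (8) = 32.

32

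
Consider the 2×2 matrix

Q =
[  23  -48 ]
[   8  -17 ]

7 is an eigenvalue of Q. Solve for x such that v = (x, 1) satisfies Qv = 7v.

We need (Q - 7I)v = 0.
Q - 7I = [[16, -48], [8, -24]].
Row 1: (16)·x + (-48)·1 = 0
Row 2: (8)·x + (-24)·1 = 0
Solving gives x = 3.
Check: Q·(3, 1) = (21, 7) = 7·(3, 1).

3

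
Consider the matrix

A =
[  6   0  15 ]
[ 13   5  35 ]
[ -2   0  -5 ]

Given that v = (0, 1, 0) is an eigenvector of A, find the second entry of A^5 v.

First find the eigenvalue: Av = (0, 5, 0) = 5·(0, 1, 0), so λ = 5.
Then A^5 v = λ^5·v = 5^5·(0, 1, 0) = 3125·(0, 1, 0) = (0, 3125, 0).

3125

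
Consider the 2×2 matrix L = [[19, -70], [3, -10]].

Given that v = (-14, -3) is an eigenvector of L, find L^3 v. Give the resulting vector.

First find the eigenvalue: Lv = (-56, -12) = 4·(-14, -3), so λ = 4.
Then L^3 v = λ^3·v = 4^3·(-14, -3) = 64·(-14, -3) = (-896, -192).

(-896, -192)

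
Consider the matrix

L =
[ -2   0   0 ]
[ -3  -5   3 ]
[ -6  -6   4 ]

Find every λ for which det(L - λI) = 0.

The characteristic polynomial is p(t) = det(tI - L).
Cofactor expansion gives p(t) = t^3 + 3t^2 - 4.
Rational-root test: t = 1 gives p(1) = 0.
Factor out (t - 1): p(t) = (t - 1)·(t^2 + 4t + 4).
The quadratic factor is (t + 2)^2.
Eigenvalues: -2, -2, 1.

-2, -2, 1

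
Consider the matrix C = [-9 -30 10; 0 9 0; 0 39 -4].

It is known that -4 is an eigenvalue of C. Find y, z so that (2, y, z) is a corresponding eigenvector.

0, 1

We need (C + 4I)v = 0.
C + 4I = [[-5, -30, 10], [0, 13, 0], [0, 39, 0]].
Row 1: (-5)·2 + (-30)·y + (10)·z = 0
Row 2: (0)·2 + (13)·y + (0)·z = 0
Row 3: (0)·2 + (39)·y + (0)·z = 0
Solving gives y = 0, z = 1.
Check: C·(2, 0, 1) = (-8, 0, -4) = -4·(2, 0, 1).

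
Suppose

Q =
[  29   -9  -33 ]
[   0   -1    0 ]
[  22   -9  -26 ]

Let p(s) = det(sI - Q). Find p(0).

-28

p(0) = det(0·I − Q) = det(−Q) = (−1)^3·det(Q).
det(Q) = 28, so p(0) = -28.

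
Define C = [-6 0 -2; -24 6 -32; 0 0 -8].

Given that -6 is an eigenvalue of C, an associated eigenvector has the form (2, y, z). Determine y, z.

We need (C + 6I)v = 0.
C + 6I = [[0, 0, -2], [-24, 12, -32], [0, 0, -2]].
Row 1: (0)·2 + (0)·y + (-2)·z = 0
Row 2: (-24)·2 + (12)·y + (-32)·z = 0
Row 3: (0)·2 + (0)·y + (-2)·z = 0
Solving gives y = 4, z = 0.
Check: C·(2, 4, 0) = (-12, -24, 0) = -6·(2, 4, 0).

4, 0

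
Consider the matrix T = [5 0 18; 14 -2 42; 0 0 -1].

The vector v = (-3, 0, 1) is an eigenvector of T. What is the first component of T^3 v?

First find the eigenvalue: Tv = (3, 0, -1) = -1·(-3, 0, 1), so λ = -1.
Then T^3 v = λ^3·v = (-1)^3·(-3, 0, 1) = -1·(-3, 0, 1) = (3, 0, -1).

3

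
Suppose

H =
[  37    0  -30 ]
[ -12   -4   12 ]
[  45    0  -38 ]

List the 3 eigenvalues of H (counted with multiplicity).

The characteristic polynomial is p(λ) = det(λI - H).
Expanding the 3×3 determinant: p(λ) = λ^3 + 5λ^2 - 52λ - 224.
Rational-root test: λ = -4 gives p(-4) = 0.
Dividing by (λ + 4) leaves λ^2 + λ - 56.
The quadratic factors as (λ + 8)·(λ - 7).
Eigenvalues: -8, -4, 7.

-8, -4, 7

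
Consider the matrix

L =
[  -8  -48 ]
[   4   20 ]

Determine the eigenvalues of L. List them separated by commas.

det(L - μI) = (-8 - μ)(20 - μ) - (-48)·(4) = μ^2 - 12μ + 32.
This factors as (μ - 4)·(μ - 8) = 0.
Eigenvalues: 4, 8.

4, 8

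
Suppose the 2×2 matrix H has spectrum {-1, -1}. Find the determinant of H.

1

det(H) is the product of the eigenvalues: (-1) · (-1) = 1.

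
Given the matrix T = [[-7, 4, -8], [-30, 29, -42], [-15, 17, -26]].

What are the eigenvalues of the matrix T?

-7, -5, 8

Compute the characteristic polynomial p(lambda) = det(lambda·I - T).
Expanding the 3×3 determinant: p(lambda) = lambda^3 + 4·lambda^2 - 61·lambda - 280.
Try lambda = -7: p(-7) = 0, so -7 is a root.
Dividing by (lambda + 7) leaves lambda^2 - 3·lambda - 40.
The quadratic factors as (lambda + 5)·(lambda - 8).
Eigenvalues: -7, -5, 8.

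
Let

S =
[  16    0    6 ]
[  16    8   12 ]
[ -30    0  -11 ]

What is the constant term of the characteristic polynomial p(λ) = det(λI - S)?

p(0) = det(0·I − S) = det(−S) = (−1)^3·det(S).
det(S) = 32, so p(0) = -32.

-32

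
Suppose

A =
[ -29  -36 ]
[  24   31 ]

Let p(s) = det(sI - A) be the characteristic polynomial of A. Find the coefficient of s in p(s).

-2

The coefficient of s of det(sI - A) is −trace(A).
trace(A) = (-29) + (31) = 2, so the coefficient is -2.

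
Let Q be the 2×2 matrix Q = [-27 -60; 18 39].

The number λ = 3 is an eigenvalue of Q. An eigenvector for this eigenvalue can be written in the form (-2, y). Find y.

We need (Q - 3I)v = 0.
Q - 3I = [[-30, -60], [18, 36]].
Row 1: (-30)·-2 + (-60)·y = 0
Row 2: (18)·-2 + (36)·y = 0
Solving gives y = 1.
Check: Q·(-2, 1) = (-6, 3) = 3·(-2, 1).

1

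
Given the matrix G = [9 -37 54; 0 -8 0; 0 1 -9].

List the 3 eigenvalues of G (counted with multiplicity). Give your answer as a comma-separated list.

-9, -8, 9

Compute the characteristic polynomial p(r) = det(rI - G).
Expanding the 3×3 determinant: p(r) = r^3 + 8r^2 - 81r - 648.
Rational-root test: r = -9 gives p(-9) = 0.
Dividing by (r + 9) leaves r^2 - r - 72.
The quadratic factors as (r + 8)·(r - 9).
Eigenvalues: -9, -8, 9.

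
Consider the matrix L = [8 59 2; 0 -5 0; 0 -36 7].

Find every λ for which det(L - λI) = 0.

Set up det(λI - L) = 0.
Cofactor expansion gives p(λ) = λ^3 - 10λ^2 - 19λ + 280.
Rational-root test: λ = -5 gives p(-5) = 0.
Dividing by (λ + 5) leaves λ^2 - 15λ + 56.
The quadratic factors as (λ - 7)·(λ - 8).
Eigenvalues: -5, 7, 8.

-5, 7, 8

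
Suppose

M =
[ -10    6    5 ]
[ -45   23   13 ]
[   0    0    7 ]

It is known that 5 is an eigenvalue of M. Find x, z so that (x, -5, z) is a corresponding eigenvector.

We need (M - 5I)v = 0.
M - 5I = [[-15, 6, 5], [-45, 18, 13], [0, 0, 2]].
Row 1: (-15)·x + (6)·-5 + (5)·z = 0
Row 2: (-45)·x + (18)·-5 + (13)·z = 0
Row 3: (0)·x + (0)·-5 + (2)·z = 0
Solving gives x = -2, z = 0.
Check: M·(-2, -5, 0) = (-10, -25, 0) = 5·(-2, -5, 0).

-2, 0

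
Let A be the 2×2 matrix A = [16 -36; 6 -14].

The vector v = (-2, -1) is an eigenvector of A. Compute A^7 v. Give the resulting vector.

(256, 128)

First find the eigenvalue: Av = (4, 2) = -2·(-2, -1), so λ = -2.
Then A^7 v = λ^7·v = (-2)^7·(-2, -1) = -128·(-2, -1) = (256, 128).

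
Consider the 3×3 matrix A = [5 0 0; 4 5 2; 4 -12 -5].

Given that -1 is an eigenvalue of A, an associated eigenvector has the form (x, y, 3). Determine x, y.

0, -1

We need (A + 1I)v = 0.
A + 1I = [[6, 0, 0], [4, 6, 2], [4, -12, -4]].
Row 1: (6)·x + (0)·y + (0)·3 = 0
Row 2: (4)·x + (6)·y + (2)·3 = 0
Row 3: (4)·x + (-12)·y + (-4)·3 = 0
Solving gives x = 0, y = -1.
Check: A·(0, -1, 3) = (0, 1, -3) = -1·(0, -1, 3).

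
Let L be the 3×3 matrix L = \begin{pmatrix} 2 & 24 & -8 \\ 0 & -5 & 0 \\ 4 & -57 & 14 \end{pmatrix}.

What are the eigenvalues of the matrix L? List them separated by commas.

-5, 6, 10

Set up det(lambda·I - L) = 0.
Expanding along the first row, p(lambda) = lambda^3 - 11·lambda^2 - 20·lambda + 300.
Rational-root test: lambda = 10 gives p(10) = 0.
Dividing by (lambda - 10) leaves lambda^2 - lambda - 30.
The quadratic factors as (lambda + 5)·(lambda - 6).
Eigenvalues: -5, 6, 10.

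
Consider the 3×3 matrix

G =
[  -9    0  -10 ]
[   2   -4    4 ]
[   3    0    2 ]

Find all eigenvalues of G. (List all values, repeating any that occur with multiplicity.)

Compute the characteristic polynomial p(λ) = det(λI - G).
Expanding along the first row, p(λ) = λ^3 + 11λ^2 + 40λ + 48.
Try λ = -3: p(-3) = 0, so -3 is a root.
Dividing by (λ + 3) leaves λ^2 + 8λ + 16.
The quadratic factor is (λ + 4)^2.
Eigenvalues: -4, -4, -3.

-4, -4, -3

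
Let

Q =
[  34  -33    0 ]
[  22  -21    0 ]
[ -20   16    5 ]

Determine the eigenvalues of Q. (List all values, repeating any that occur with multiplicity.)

1, 5, 12

The characteristic polynomial is p(s) = det(sI - Q).
Expanding along the first row, p(s) = s^3 - 18s^2 + 77s - 60.
Since p(5) = 0, s = 5 is a root.
Dividing by (s - 5) leaves s^2 - 13s + 12.
The quadratic factors as (s - 1)·(s - 12).
Eigenvalues: 1, 5, 12.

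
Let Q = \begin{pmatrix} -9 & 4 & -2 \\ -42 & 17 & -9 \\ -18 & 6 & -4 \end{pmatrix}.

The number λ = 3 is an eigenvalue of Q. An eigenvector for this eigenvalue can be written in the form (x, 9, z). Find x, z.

3, 0

We need (Q - 3I)v = 0.
Q - 3I = [[-12, 4, -2], [-42, 14, -9], [-18, 6, -7]].
Row 1: (-12)·x + (4)·9 + (-2)·z = 0
Row 2: (-42)·x + (14)·9 + (-9)·z = 0
Row 3: (-18)·x + (6)·9 + (-7)·z = 0
Solving gives x = 3, z = 0.
Check: Q·(3, 9, 0) = (9, 27, 0) = 3·(3, 9, 0).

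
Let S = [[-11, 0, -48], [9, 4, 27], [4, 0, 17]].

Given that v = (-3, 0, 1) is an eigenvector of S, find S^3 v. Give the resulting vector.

(-375, 0, 125)

First find the eigenvalue: Sv = (-15, 0, 5) = 5·(-3, 0, 1), so λ = 5.
Then S^3 v = λ^3·v = 5^3·(-3, 0, 1) = 125·(-3, 0, 1) = (-375, 0, 125).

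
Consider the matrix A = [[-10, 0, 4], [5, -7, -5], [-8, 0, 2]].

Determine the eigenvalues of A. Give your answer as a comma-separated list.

The characteristic polynomial is p(s) = det(sI - A).
Expanding the 3×3 determinant: p(s) = s^3 + 15s^2 + 68s + 84.
Rational-root test: s = -7 gives p(-7) = 0.
Dividing by (s + 7) leaves s^2 + 8s + 12.
The quadratic factors as (s + 6)·(s + 2).
Eigenvalues: -7, -6, -2.

-7, -6, -2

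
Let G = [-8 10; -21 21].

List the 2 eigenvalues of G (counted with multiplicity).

6, 7

det(G - sI) = (-8 - s)(21 - s) - (10)·(-21) = s^2 - 13s + 42.
This factors as (s - 6)·(s - 7) = 0.
Eigenvalues: 6, 7.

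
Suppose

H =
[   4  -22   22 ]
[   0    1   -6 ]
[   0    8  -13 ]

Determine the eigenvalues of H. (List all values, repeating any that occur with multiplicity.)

-7, -5, 4

Set up det(rI - H) = 0.
Cofactor expansion gives p(r) = r^3 + 8r^2 - 13r - 140.
Rational-root test: r = 4 gives p(4) = 0.
Factor out (r - 4): p(r) = (r - 4)·(r^2 + 12r + 35).
The quadratic factors as (r + 7)·(r + 5).
Eigenvalues: -7, -5, 4.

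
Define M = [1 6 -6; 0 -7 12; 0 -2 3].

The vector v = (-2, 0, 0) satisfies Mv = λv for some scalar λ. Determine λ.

1

Compute Mv: M·(-2, 0, 0) = (-2, 0, 0).
Since Mv = λv, compare component 1: -2 = λ·-2, so λ = 1.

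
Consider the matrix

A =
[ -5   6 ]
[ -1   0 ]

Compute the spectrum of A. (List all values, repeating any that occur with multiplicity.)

det(A - λI) = (-5 - λ)(0 - λ) - (6)·(-1) = λ^2 + 5λ + 6.
This factors as (λ + 3)·(λ + 2) = 0.
Eigenvalues: -3, -2.

-3, -2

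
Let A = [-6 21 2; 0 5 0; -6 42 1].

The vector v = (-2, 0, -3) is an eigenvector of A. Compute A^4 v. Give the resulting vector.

First find the eigenvalue: Av = (6, 0, 9) = -3·(-2, 0, -3), so λ = -3.
Then A^4 v = λ^4·v = (-3)^4·(-2, 0, -3) = 81·(-2, 0, -3) = (-162, 0, -243).

(-162, 0, -243)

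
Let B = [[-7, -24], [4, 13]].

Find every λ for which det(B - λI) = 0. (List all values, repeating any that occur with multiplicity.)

det(B - tI) = (-7 - t)(13 - t) - (-24)·(4) = t^2 - 6t + 5.
This factors as (t - 1)·(t - 5) = 0.
Eigenvalues: 1, 5.

1, 5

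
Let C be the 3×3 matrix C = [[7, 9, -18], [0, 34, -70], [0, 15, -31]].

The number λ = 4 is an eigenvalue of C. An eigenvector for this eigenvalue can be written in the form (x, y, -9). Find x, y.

9, -21

We need (C - 4I)v = 0.
C - 4I = [[3, 9, -18], [0, 30, -70], [0, 15, -35]].
Row 1: (3)·x + (9)·y + (-18)·-9 = 0
Row 2: (0)·x + (30)·y + (-70)·-9 = 0
Row 3: (0)·x + (15)·y + (-35)·-9 = 0
Solving gives x = 9, y = -21.
Check: C·(9, -21, -9) = (36, -84, -36) = 4·(9, -21, -9).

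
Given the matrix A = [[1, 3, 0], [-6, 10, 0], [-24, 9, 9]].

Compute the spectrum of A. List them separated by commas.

4, 7, 9

Set up det(λI - A) = 0.
Expanding along the first row, p(λ) = λ^3 - 20λ^2 + 127λ - 252.
Try λ = 4: p(4) = 0, so 4 is a root.
Factor out (λ - 4): p(λ) = (λ - 4)·(λ^2 - 16λ + 63).
The quadratic factors as (λ - 7)·(λ - 9).
Eigenvalues: 4, 7, 9.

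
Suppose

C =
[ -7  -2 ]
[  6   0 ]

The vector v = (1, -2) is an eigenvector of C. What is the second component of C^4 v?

-162

First find the eigenvalue: Cv = (-3, 6) = -3·(1, -2), so λ = -3.
Then C^4 v = λ^4·v = (-3)^4·(1, -2) = 81·(1, -2) = (81, -162).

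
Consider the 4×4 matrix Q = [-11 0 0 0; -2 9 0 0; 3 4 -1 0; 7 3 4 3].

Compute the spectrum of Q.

Q is lower triangular, so its eigenvalues are the diagonal entries.
Diagonal: -11, 9, -1, 3.

-11, -1, 3, 9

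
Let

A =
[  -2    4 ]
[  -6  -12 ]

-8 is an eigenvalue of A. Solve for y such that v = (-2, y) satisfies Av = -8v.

3

We need (A + 8I)v = 0.
A + 8I = [[6, 4], [-6, -4]].
Row 1: (6)·-2 + (4)·y = 0
Row 2: (-6)·-2 + (-4)·y = 0
Solving gives y = 3.
Check: A·(-2, 3) = (16, -24) = -8·(-2, 3).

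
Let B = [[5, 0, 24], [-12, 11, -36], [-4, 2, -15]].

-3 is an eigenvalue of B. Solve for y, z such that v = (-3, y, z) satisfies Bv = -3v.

0, 1

We need (B + 3I)v = 0.
B + 3I = [[8, 0, 24], [-12, 14, -36], [-4, 2, -12]].
Row 1: (8)·-3 + (0)·y + (24)·z = 0
Row 2: (-12)·-3 + (14)·y + (-36)·z = 0
Row 3: (-4)·-3 + (2)·y + (-12)·z = 0
Solving gives y = 0, z = 1.
Check: B·(-3, 0, 1) = (9, 0, -3) = -3·(-3, 0, 1).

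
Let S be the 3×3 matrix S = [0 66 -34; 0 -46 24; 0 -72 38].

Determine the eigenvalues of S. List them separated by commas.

-10, 0, 2

Set up det(tI - S) = 0.
Expanding along the first row, p(t) = t^3 + 8t^2 - 20t.
Try t = 0: p(0) = 0, so 0 is a root.
Factor out t: p(t) = t·(t^2 + 8t - 20).
The quadratic factors as (t + 10)·(t - 2).
Eigenvalues: -10, 0, 2.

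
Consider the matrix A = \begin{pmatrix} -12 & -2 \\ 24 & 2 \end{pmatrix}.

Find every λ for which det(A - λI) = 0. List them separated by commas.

det(A - λI) = (-12 - λ)(2 - λ) - (-2)·(24) = λ^2 + 10λ + 24.
This factors as (λ + 6)·(λ + 4) = 0.
Eigenvalues: -6, -4.

-6, -4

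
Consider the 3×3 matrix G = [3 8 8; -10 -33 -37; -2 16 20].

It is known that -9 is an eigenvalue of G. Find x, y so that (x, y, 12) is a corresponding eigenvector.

6, -21

We need (G + 9I)v = 0.
G + 9I = [[12, 8, 8], [-10, -24, -37], [-2, 16, 29]].
Row 1: (12)·x + (8)·y + (8)·12 = 0
Row 2: (-10)·x + (-24)·y + (-37)·12 = 0
Row 3: (-2)·x + (16)·y + (29)·12 = 0
Solving gives x = 6, y = -21.
Check: G·(6, -21, 12) = (-54, 189, -108) = -9·(6, -21, 12).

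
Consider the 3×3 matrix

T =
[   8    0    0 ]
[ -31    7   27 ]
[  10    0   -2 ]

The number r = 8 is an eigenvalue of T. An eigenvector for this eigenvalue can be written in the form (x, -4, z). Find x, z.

We need (T - 8I)v = 0.
T - 8I = [[0, 0, 0], [-31, -1, 27], [10, 0, -10]].
Row 1: (0)·x + (0)·-4 + (0)·z = 0
Row 2: (-31)·x + (-1)·-4 + (27)·z = 0
Row 3: (10)·x + (0)·-4 + (-10)·z = 0
Solving gives x = 1, z = 1.
Check: T·(1, -4, 1) = (8, -32, 8) = 8·(1, -4, 1).

1, 1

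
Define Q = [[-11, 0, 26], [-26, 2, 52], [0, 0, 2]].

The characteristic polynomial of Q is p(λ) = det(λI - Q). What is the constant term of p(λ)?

p(λ) = λ^3 + 7λ^2 - 40λ + 44.
The constant term is 44.

44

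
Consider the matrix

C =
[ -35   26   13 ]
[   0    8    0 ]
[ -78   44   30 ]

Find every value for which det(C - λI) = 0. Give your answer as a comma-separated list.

-9, 4, 8

Compute the characteristic polynomial p(μ) = det(μI - C).
Expanding along the first row, p(μ) = μ^3 - 3μ^2 - 76μ + 288.
Since p(-9) = 0, μ = -9 is a root.
Factor out (μ + 9): p(μ) = (μ + 9)·(μ^2 - 12μ + 32).
The quadratic factors as (μ - 4)·(μ - 8).
Eigenvalues: -9, 4, 8.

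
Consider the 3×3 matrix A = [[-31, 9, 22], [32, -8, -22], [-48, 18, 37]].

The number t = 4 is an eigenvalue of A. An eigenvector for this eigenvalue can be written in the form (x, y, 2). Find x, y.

1, -1

We need (A - 4I)v = 0.
A - 4I = [[-35, 9, 22], [32, -12, -22], [-48, 18, 33]].
Row 1: (-35)·x + (9)·y + (22)·2 = 0
Row 2: (32)·x + (-12)·y + (-22)·2 = 0
Row 3: (-48)·x + (18)·y + (33)·2 = 0
Solving gives x = 1, y = -1.
Check: A·(1, -1, 2) = (4, -4, 8) = 4·(1, -1, 2).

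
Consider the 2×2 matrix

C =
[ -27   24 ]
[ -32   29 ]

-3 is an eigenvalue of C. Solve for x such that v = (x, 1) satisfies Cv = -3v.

1

We need (C + 3I)v = 0.
C + 3I = [[-24, 24], [-32, 32]].
Row 1: (-24)·x + (24)·1 = 0
Row 2: (-32)·x + (32)·1 = 0
Solving gives x = 1.
Check: C·(1, 1) = (-3, -3) = -3·(1, 1).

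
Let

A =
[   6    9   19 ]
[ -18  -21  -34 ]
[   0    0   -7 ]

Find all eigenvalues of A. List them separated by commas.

The characteristic polynomial is p(s) = det(sI - A).
Cofactor expansion gives p(s) = s^3 + 22s^2 + 141s + 252.
Since p(-3) = 0, s = -3 is a root.
Dividing by (s + 3) leaves s^2 + 19s + 84.
The quadratic factors as (s + 12)·(s + 7).
Eigenvalues: -12, -7, -3.

-12, -7, -3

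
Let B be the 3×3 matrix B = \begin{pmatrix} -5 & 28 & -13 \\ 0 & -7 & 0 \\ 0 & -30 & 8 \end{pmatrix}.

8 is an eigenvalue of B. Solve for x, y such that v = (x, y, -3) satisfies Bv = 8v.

We need (B - 8I)v = 0.
B - 8I = [[-13, 28, -13], [0, -15, 0], [0, -30, 0]].
Row 1: (-13)·x + (28)·y + (-13)·-3 = 0
Row 2: (0)·x + (-15)·y + (0)·-3 = 0
Row 3: (0)·x + (-30)·y + (0)·-3 = 0
Solving gives x = 3, y = 0.
Check: B·(3, 0, -3) = (24, 0, -24) = 8·(3, 0, -3).

3, 0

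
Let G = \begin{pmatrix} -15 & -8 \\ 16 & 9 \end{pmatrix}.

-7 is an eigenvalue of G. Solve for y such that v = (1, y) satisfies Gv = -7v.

We need (G + 7I)v = 0.
G + 7I = [[-8, -8], [16, 16]].
Row 1: (-8)·1 + (-8)·y = 0
Row 2: (16)·1 + (16)·y = 0
Solving gives y = -1.
Check: G·(1, -1) = (-7, 7) = -7·(1, -1).

-1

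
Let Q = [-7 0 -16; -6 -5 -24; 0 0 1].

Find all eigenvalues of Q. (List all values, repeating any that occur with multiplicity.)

Set up det(sI - Q) = 0.
Expanding along the first row, p(s) = s^3 + 11s^2 + 23s - 35.
Try s = 1: p(1) = 0, so 1 is a root.
Factor out (s - 1): p(s) = (s - 1)·(s^2 + 12s + 35).
The quadratic factors as (s + 7)·(s + 5).
Eigenvalues: -7, -5, 1.

-7, -5, 1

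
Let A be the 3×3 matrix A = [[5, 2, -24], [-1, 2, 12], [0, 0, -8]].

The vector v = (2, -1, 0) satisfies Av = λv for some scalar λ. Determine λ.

4

Compute Av: A·(2, -1, 0) = (8, -4, 0).
Since Av = λv, compare component 1: 8 = λ·2, so λ = 4.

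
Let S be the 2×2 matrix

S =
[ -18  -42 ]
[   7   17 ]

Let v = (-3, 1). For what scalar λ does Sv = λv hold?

-4

Compute Sv: S·(-3, 1) = (12, -4).
Since Sv = λv, compare component 1: 12 = λ·-3, so λ = -4.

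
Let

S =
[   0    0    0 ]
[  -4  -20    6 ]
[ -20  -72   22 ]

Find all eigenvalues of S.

-2, 0, 4

Compute the characteristic polynomial p(t) = det(tI - S).
Expanding the 3×3 determinant: p(t) = t^3 - 2t^2 - 8t.
Since p(0) = 0, t = 0 is a root.
Dividing by t leaves t^2 - 2t - 8.
The quadratic factors as (t + 2)·(t - 4).
Eigenvalues: -2, 0, 4.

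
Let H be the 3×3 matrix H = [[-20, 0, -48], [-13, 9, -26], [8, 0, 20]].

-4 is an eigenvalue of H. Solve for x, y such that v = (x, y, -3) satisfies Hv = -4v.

We need (H + 4I)v = 0.
H + 4I = [[-16, 0, -48], [-13, 13, -26], [8, 0, 24]].
Row 1: (-16)·x + (0)·y + (-48)·-3 = 0
Row 2: (-13)·x + (13)·y + (-26)·-3 = 0
Row 3: (8)·x + (0)·y + (24)·-3 = 0
Solving gives x = 9, y = 3.
Check: H·(9, 3, -3) = (-36, -12, 12) = -4·(9, 3, -3).

9, 3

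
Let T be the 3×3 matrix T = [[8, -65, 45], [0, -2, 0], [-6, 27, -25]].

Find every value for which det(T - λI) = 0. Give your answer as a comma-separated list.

-10, -7, -2

The characteristic polynomial is p(t) = det(tI - T).
Cofactor expansion gives p(t) = t^3 + 19t^2 + 104t + 140.
Rational-root test: t = -10 gives p(-10) = 0.
Factor out (t + 10): p(t) = (t + 10)·(t^2 + 9t + 14).
The quadratic factors as (t + 7)·(t + 2).
Eigenvalues: -10, -7, -2.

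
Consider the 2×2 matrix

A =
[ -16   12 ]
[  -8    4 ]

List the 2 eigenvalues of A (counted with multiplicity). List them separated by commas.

-8, -4

det(A - tI) = (-16 - t)(4 - t) - (12)·(-8) = t^2 + 12t + 32.
This factors as (t + 8)·(t + 4) = 0.
Eigenvalues: -8, -4.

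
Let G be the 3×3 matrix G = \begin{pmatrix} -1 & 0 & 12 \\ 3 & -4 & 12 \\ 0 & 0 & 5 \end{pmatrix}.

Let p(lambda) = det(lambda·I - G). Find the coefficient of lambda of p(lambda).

p(lambda) = lambda^3 - 21·lambda - 20.
The coefficient of lambda is -21.

-21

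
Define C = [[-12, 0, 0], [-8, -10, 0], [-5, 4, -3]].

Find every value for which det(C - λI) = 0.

C is lower triangular, so its eigenvalues are the diagonal entries.
Diagonal: -12, -10, -3.

-12, -10, -3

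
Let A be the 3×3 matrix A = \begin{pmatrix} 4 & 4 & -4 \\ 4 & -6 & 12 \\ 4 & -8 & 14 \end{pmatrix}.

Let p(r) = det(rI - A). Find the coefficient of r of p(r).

44

p(r) = r^3 - 12r^2 + 44r - 48.
The coefficient of r is 44.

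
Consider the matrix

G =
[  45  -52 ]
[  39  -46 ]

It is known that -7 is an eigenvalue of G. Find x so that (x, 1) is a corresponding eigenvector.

We need (G + 7I)v = 0.
G + 7I = [[52, -52], [39, -39]].
Row 1: (52)·x + (-52)·1 = 0
Row 2: (39)·x + (-39)·1 = 0
Solving gives x = 1.
Check: G·(1, 1) = (-7, -7) = -7·(1, 1).

1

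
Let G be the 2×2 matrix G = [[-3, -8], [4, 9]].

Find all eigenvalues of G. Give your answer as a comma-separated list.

det(G - λI) = (-3 - λ)(9 - λ) - (-8)·(4) = λ^2 - 6λ + 5.
This factors as (λ - 1)·(λ - 5) = 0.
Eigenvalues: 1, 5.

1, 5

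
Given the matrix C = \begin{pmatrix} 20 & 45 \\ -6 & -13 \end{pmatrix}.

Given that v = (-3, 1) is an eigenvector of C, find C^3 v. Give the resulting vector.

First find the eigenvalue: Cv = (-15, 5) = 5·(-3, 1), so λ = 5.
Then C^3 v = λ^3·v = 5^3·(-3, 1) = 125·(-3, 1) = (-375, 125).

(-375, 125)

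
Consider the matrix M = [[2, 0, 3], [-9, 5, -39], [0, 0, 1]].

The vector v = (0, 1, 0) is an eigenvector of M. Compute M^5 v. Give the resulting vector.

First find the eigenvalue: Mv = (0, 5, 0) = 5·(0, 1, 0), so λ = 5.
Then M^5 v = λ^5·v = 5^5·(0, 1, 0) = 3125·(0, 1, 0) = (0, 3125, 0).

(0, 3125, 0)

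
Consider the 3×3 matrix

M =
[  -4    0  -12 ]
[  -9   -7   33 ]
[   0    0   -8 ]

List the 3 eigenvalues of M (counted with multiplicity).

-8, -7, -4

Compute the characteristic polynomial p(λ) = det(λI - M).
Expanding along the first row, p(λ) = λ^3 + 19λ^2 + 116λ + 224.
Since p(-4) = 0, λ = -4 is a root.
Factor out (λ + 4): p(λ) = (λ + 4)·(λ^2 + 15λ + 56).
The quadratic factors as (λ + 8)·(λ + 7).
Eigenvalues: -8, -7, -4.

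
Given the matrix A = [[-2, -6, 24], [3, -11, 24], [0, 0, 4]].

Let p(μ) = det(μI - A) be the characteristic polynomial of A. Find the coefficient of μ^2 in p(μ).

9

The coefficient of μ^2 of det(μI - A) is −trace(A).
trace(A) = (-2) + (-11) + (4) = -9, so the coefficient is 9.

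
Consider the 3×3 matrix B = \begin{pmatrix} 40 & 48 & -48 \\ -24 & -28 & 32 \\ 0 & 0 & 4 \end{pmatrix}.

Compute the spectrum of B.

Set up det(λI - B) = 0.
Expanding along the first row, p(λ) = λ^3 - 16λ^2 + 80λ - 128.
Rational-root test: λ = 4 gives p(4) = 0.
Dividing by (λ - 4) leaves λ^2 - 12λ + 32.
The quadratic factors as (λ - 4)·(λ - 8).
Eigenvalues: 4, 4, 8.

4, 4, 8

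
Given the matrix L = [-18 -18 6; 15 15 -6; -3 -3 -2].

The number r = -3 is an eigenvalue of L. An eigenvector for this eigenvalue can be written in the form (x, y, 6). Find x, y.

We need (L + 3I)v = 0.
L + 3I = [[-15, -18, 6], [15, 18, -6], [-3, -3, 1]].
Row 1: (-15)·x + (-18)·y + (6)·6 = 0
Row 2: (15)·x + (18)·y + (-6)·6 = 0
Row 3: (-3)·x + (-3)·y + (1)·6 = 0
Solving gives x = 0, y = 2.
Check: L·(0, 2, 6) = (0, -6, -18) = -3·(0, 2, 6).

0, 2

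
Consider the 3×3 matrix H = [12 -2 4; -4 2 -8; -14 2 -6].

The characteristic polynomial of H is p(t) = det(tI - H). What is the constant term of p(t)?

p(t) = t^3 - 8t^2 + 4t + 48.
The constant term is 48.

48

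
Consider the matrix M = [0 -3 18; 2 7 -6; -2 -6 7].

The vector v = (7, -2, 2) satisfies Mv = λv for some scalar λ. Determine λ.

6

Compute Mv: M·(7, -2, 2) = (42, -12, 12).
Since Mv = λv, compare component 1: 42 = λ·7, so λ = 6.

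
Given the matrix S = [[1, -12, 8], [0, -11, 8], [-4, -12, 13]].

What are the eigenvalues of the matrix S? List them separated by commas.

Set up det(rI - S) = 0.
Expanding the 3×3 determinant: p(r) = r^3 - 3r^2 - 13r + 15.
Since p(-3) = 0, r = -3 is a root.
Factor out (r + 3): p(r) = (r + 3)·(r^2 - 6r + 5).
The quadratic factors as (r - 1)·(r - 5).
Eigenvalues: -3, 1, 5.

-3, 1, 5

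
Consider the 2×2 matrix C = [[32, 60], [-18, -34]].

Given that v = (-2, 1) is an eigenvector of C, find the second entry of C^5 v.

32

First find the eigenvalue: Cv = (-4, 2) = 2·(-2, 1), so λ = 2.
Then C^5 v = λ^5·v = 2^5·(-2, 1) = 32·(-2, 1) = (-64, 32).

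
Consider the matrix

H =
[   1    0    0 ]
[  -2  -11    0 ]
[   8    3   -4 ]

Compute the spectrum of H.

H is lower triangular, so its eigenvalues are the diagonal entries.
Diagonal: 1, -11, -4.

-11, -4, 1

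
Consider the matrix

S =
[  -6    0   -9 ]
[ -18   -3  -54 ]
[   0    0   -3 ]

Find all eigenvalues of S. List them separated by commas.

The characteristic polynomial is p(lambda) = det(lambda·I - S).
Expanding the 3×3 determinant: p(lambda) = lambda^3 + 12·lambda^2 + 45·lambda + 54.
Since p(-3) = 0, lambda = -3 is a root.
Factor out (lambda + 3): p(lambda) = (lambda + 3)·(lambda^2 + 9·lambda + 18).
The quadratic factors as (lambda + 6)·(lambda + 3).
Eigenvalues: -6, -3, -3.

-6, -3, -3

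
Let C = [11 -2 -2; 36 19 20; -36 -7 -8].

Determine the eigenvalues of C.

The characteristic polynomial is p(λ) = det(λI - C).
Expanding along the first row, p(λ) = λ^3 - 22λ^2 + 109λ + 132.
Since p(-1) = 0, λ = -1 is a root.
Dividing by (λ + 1) leaves λ^2 - 23λ + 132.
The quadratic factors as (λ - 11)·(λ - 12).
Eigenvalues: -1, 11, 12.

-1, 11, 12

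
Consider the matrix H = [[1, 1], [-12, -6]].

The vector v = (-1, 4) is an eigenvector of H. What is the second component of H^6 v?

First find the eigenvalue: Hv = (3, -12) = -3·(-1, 4), so λ = -3.
Then H^6 v = λ^6·v = (-3)^6·(-1, 4) = 729·(-1, 4) = (-729, 2916).

2916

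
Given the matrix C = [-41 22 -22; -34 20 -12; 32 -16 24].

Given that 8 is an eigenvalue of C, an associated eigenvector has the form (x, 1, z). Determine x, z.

We need (C - 8I)v = 0.
C - 8I = [[-49, 22, -22], [-34, 12, -12], [32, -16, 16]].
Row 1: (-49)·x + (22)·1 + (-22)·z = 0
Row 2: (-34)·x + (12)·1 + (-12)·z = 0
Row 3: (32)·x + (-16)·1 + (16)·z = 0
Solving gives x = 0, z = 1.
Check: C·(0, 1, 1) = (0, 8, 8) = 8·(0, 1, 1).

0, 1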